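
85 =85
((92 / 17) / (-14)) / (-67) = 0.01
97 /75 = 1.29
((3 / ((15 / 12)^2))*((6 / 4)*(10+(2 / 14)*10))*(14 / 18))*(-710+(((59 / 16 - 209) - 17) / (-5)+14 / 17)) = -7232088 / 425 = -17016.68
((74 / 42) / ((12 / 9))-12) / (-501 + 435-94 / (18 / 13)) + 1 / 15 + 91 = 9225841 / 101220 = 91.15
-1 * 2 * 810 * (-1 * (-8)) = -12960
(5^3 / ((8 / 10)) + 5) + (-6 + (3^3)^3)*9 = 709017 / 4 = 177254.25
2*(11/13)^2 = 242/169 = 1.43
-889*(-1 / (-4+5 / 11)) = -250.74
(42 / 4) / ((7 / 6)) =9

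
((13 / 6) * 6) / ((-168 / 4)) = -13 / 42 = -0.31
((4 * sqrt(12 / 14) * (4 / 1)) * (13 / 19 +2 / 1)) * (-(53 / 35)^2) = -2292144 * sqrt(42) / 162925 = -91.18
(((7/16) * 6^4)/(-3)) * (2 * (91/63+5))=-2436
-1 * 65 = -65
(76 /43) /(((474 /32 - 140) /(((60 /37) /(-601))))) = 72960 /1915250573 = 0.00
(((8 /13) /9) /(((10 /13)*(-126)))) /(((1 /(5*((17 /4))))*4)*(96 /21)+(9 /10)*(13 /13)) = -68 /169695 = -0.00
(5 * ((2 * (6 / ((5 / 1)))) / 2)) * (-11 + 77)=396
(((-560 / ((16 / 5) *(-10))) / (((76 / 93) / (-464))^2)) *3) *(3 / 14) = 1309285620 / 361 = 3626829.97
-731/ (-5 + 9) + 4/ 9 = -6563/ 36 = -182.31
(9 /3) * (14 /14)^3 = 3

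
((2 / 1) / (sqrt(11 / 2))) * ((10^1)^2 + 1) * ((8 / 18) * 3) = 808 * sqrt(22) / 33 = 114.84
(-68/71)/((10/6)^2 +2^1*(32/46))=-14076/61273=-0.23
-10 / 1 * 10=-100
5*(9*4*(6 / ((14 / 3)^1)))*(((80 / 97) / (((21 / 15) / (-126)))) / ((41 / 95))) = -1108080000 / 27839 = -39803.15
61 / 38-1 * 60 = -2219 / 38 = -58.39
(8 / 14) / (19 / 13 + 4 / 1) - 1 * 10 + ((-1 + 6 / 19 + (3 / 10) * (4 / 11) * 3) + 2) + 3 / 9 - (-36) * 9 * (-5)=-2536452418 / 1558095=-1627.92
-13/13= -1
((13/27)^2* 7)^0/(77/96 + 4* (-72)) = -96/27571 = -0.00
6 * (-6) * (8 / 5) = -288 / 5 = -57.60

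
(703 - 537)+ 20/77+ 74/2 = 203.26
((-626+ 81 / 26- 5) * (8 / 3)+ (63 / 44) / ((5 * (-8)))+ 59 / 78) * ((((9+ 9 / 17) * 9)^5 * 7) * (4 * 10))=-25971341843788103300328 / 11943503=-2174516290889540.81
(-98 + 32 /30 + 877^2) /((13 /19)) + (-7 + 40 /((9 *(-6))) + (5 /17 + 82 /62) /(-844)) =1123962.20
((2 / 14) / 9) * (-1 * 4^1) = -4 / 63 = -0.06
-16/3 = -5.33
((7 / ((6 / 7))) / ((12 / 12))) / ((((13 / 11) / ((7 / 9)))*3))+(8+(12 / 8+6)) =18208 / 1053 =17.29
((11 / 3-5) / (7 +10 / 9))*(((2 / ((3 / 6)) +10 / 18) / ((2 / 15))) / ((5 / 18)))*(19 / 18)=-1558 / 73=-21.34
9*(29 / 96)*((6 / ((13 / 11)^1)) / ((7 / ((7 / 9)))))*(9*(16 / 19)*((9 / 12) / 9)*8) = 1914 / 247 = 7.75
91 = 91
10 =10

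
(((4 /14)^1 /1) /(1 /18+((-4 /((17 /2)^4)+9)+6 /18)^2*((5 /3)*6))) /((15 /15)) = 0.00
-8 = -8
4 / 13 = 0.31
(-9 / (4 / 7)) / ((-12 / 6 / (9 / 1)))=567 / 8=70.88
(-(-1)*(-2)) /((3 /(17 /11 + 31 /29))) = -1.74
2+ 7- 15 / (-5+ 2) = 14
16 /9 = 1.78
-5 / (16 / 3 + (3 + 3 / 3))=-15 / 28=-0.54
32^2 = 1024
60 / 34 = 30 / 17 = 1.76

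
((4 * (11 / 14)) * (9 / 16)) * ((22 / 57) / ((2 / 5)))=1815 / 1064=1.71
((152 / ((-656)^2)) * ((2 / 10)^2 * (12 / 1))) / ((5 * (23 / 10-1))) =57 / 2185300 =0.00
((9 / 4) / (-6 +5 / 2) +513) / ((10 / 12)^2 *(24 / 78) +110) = 839241 / 180530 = 4.65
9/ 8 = 1.12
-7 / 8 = -0.88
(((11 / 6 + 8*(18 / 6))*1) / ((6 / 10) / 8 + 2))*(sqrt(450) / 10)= 1550*sqrt(2) / 83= 26.41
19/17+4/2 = 53/17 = 3.12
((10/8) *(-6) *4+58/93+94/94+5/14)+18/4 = -15311/651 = -23.52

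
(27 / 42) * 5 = 45 / 14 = 3.21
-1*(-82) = 82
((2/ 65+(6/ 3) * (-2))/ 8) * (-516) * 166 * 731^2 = 1476122032566/ 65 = 22709569731.78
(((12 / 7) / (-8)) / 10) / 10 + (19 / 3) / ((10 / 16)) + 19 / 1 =29.13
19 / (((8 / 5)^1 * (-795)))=-19 / 1272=-0.01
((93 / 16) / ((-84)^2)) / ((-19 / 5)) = -155 / 715008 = -0.00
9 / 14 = 0.64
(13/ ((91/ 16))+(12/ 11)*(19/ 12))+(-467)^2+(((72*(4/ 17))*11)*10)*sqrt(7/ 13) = 31680*sqrt(91)/ 221+16793162/ 77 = 219460.47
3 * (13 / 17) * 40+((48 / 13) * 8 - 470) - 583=-931.70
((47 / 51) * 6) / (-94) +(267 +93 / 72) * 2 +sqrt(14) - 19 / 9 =sqrt(14) +327061 / 612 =538.16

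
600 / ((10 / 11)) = 660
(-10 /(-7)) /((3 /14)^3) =3920 /27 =145.19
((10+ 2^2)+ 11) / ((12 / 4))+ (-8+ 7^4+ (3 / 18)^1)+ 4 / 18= 43231 / 18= 2401.72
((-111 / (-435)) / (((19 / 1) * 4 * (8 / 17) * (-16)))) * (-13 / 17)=481 / 1410560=0.00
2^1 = 2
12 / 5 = 2.40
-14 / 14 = -1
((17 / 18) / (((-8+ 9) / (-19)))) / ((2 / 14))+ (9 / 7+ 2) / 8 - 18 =-72173 / 504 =-143.20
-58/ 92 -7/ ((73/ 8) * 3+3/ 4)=-9101/ 10350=-0.88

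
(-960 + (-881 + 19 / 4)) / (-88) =7345 / 352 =20.87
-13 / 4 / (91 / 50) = -1.79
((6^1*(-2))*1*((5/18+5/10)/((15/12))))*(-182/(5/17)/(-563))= -346528/42225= -8.21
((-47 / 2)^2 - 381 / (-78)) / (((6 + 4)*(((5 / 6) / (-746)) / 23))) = -745626627 / 650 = -1147117.89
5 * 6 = 30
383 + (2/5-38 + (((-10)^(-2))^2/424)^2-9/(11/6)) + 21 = 71486128640000011/197753600000000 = 361.49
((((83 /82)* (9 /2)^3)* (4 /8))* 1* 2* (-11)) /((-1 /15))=9983655 /656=15218.99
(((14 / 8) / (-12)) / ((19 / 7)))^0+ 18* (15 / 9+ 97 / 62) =1834 / 31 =59.16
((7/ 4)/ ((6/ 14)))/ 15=49/ 180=0.27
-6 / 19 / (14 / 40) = -0.90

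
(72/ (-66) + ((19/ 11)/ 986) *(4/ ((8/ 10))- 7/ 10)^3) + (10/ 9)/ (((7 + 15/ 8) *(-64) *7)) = -46181032091/ 48514158000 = -0.95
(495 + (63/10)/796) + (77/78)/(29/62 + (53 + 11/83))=42387983020699/85627733880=495.03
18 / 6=3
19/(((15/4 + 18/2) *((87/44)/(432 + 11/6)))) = 4352216/13311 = 326.96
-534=-534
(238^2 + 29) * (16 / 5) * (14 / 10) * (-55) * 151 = -10542991536 / 5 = -2108598307.20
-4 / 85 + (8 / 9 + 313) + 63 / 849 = 67961252 / 216495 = 313.92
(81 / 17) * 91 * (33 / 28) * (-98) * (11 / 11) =-1702701 / 34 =-50079.44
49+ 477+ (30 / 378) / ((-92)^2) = 280480037 / 533232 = 526.00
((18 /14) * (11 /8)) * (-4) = -99 /14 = -7.07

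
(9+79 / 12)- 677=-7937 / 12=-661.42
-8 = -8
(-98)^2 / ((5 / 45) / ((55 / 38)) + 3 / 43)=204421140 / 3119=65540.60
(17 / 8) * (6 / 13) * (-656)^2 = 5486784 / 13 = 422060.31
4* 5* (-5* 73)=-7300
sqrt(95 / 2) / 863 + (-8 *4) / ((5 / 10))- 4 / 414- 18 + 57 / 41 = -684217 / 8487 + sqrt(190) / 1726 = -80.61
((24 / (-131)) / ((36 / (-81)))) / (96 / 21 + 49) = 126 / 16375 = 0.01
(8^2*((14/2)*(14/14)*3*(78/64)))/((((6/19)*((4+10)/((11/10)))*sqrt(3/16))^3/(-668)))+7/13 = -207581.35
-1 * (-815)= 815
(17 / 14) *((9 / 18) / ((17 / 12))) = 3 / 7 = 0.43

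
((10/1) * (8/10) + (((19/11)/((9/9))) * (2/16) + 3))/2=987/176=5.61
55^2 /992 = 3025 /992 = 3.05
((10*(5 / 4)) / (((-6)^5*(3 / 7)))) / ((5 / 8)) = -35 / 5832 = -0.01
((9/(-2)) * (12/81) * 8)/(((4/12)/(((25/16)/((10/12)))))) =-30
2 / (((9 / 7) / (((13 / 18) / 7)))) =13 / 81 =0.16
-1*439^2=-192721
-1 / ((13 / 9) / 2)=-18 / 13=-1.38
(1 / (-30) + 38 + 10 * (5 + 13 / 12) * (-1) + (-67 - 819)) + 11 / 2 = -27101 / 30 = -903.37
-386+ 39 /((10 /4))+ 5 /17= -31459 /85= -370.11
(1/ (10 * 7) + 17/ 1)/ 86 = 1191/ 6020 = 0.20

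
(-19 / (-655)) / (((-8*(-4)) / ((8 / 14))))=19 / 36680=0.00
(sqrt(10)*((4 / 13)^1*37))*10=1480*sqrt(10) / 13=360.01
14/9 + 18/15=124/45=2.76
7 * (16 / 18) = 6.22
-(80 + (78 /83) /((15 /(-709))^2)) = -13567706 /6225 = -2179.55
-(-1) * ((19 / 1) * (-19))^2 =130321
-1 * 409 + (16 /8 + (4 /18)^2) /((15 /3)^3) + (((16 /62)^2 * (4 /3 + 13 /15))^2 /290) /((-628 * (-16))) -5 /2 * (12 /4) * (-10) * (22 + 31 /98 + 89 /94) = 1335.75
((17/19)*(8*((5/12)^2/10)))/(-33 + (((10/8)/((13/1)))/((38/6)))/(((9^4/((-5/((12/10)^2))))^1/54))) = -0.00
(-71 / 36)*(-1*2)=71 / 18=3.94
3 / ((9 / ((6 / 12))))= 1 / 6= 0.17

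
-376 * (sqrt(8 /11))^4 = -24064 /121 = -198.88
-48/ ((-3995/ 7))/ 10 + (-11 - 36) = -938657/ 19975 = -46.99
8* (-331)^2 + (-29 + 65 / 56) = 49081769 / 56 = 876460.16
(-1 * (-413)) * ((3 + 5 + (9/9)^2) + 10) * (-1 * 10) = -78470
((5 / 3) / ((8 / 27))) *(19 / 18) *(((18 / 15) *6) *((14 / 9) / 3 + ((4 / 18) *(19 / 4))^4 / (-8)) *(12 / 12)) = 5797565 / 373248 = 15.53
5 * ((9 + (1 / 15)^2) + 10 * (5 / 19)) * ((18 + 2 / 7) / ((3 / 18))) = 12734464 / 1995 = 6383.19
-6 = -6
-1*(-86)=86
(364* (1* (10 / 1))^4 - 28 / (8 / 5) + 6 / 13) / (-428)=-94639557 / 11128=-8504.63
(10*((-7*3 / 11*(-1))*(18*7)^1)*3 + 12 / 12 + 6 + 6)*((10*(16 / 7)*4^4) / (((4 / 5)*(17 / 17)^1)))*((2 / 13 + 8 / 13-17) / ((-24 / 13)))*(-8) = -3719060058.87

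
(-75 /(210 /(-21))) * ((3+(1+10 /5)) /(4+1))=9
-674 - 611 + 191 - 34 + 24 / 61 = -68784 / 61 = -1127.61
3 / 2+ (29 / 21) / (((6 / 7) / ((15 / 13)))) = 131 / 39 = 3.36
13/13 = 1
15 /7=2.14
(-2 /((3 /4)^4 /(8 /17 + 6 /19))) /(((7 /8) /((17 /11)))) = -1040384 /118503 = -8.78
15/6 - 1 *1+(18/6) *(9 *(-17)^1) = -915/2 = -457.50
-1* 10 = -10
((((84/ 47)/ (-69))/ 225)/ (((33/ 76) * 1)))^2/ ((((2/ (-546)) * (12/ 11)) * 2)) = -0.00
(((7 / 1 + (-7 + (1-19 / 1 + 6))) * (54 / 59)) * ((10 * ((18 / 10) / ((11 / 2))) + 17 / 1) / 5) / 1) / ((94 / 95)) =-45.01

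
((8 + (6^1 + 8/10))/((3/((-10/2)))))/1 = -74/3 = -24.67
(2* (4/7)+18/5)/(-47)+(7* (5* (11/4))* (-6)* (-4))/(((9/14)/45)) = 265996334/1645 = 161699.90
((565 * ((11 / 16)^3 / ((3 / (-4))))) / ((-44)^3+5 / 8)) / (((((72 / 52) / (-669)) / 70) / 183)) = -4654495320475 / 261683328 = -17786.75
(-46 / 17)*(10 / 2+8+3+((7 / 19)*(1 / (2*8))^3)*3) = -28639715 / 661504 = -43.29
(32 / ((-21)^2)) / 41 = 32 / 18081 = 0.00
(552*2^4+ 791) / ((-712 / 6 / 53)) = -1530057 / 356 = -4297.91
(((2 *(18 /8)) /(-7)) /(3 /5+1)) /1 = -45 /112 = -0.40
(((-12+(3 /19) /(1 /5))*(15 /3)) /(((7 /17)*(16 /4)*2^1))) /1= -18105 /1064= -17.02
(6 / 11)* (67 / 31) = 402 / 341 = 1.18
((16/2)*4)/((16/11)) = 22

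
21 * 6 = 126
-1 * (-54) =54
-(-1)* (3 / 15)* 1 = 1 / 5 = 0.20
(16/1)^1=16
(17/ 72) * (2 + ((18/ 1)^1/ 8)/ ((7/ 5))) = 1717/ 2016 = 0.85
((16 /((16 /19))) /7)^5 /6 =2476099 /100842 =24.55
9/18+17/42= 0.90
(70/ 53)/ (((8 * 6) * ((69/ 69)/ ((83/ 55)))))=581/ 13992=0.04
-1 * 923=-923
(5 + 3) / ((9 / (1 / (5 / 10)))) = 16 / 9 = 1.78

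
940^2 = 883600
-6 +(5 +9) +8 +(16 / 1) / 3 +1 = 67 / 3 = 22.33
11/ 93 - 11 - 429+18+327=-8824/ 93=-94.88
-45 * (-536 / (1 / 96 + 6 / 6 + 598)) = 463104 / 11501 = 40.27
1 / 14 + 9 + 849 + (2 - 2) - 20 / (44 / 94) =125563 / 154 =815.34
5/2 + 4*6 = 53/2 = 26.50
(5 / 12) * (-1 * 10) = -25 / 6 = -4.17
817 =817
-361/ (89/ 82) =-29602/ 89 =-332.61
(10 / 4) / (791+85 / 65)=13 / 4120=0.00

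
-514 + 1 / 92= -47287 / 92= -513.99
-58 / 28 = -29 / 14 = -2.07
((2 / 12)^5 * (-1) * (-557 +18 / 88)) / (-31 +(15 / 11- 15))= -24499 / 15272064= -0.00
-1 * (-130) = 130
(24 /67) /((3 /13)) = 104 /67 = 1.55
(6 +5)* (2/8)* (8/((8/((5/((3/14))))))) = 385/6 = 64.17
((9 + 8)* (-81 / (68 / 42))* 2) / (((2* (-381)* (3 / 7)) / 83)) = 109809 / 254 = 432.32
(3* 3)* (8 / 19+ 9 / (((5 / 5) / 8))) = 12384 / 19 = 651.79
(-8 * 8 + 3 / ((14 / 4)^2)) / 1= -3124 / 49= -63.76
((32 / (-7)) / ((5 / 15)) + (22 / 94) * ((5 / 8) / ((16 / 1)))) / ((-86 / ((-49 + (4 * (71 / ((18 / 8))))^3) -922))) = 845696819104147 / 2640169728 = 320319.11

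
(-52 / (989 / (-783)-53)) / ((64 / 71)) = 722709 / 679808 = 1.06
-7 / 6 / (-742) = 1 / 636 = 0.00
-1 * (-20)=20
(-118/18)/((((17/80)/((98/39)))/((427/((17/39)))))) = -75937.38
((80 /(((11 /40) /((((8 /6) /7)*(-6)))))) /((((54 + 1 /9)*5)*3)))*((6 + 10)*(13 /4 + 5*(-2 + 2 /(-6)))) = 2068480 /37499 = 55.16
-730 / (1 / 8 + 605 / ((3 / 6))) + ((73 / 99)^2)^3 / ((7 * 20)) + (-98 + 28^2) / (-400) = -1407939613696403971 / 607631288423405400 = -2.32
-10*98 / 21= -140 / 3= -46.67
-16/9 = -1.78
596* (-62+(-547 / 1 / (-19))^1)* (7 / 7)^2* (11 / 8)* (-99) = 102386691 / 38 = 2694386.61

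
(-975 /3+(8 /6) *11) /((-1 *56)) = 133 /24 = 5.54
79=79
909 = 909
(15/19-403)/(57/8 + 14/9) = -550224/11875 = -46.33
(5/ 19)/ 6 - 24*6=-16411/ 114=-143.96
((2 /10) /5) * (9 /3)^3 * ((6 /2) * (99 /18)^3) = 107811 /200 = 539.06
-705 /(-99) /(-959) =-235 /31647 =-0.01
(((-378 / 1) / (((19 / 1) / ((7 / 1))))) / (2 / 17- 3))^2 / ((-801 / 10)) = -936360 / 32129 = -29.14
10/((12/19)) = 95/6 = 15.83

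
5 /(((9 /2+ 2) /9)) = 90 /13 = 6.92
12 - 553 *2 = -1094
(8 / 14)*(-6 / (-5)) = 24 / 35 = 0.69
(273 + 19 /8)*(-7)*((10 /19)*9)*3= -2081835 /76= -27392.57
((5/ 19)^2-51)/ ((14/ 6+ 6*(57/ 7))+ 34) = -386106/ 645829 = -0.60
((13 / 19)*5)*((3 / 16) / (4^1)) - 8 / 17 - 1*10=-213133 / 20672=-10.31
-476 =-476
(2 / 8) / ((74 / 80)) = 0.27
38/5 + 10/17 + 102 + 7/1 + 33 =12766/85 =150.19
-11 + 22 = 11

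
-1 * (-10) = 10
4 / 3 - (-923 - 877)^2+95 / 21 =-22679959 / 7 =-3239994.14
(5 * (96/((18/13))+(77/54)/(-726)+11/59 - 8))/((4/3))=64678595/280368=230.69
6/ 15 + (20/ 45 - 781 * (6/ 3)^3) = -281122/ 45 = -6247.16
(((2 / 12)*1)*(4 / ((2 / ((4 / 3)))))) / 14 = 2 / 63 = 0.03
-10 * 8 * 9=-720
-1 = -1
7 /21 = 1 /3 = 0.33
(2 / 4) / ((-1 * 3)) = -1 / 6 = -0.17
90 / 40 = 9 / 4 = 2.25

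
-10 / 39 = -0.26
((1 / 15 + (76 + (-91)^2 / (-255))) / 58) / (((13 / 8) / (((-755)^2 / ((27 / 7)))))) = 35483828240 / 519129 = 68352.62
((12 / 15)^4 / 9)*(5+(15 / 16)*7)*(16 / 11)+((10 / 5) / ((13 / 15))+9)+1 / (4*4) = 12.14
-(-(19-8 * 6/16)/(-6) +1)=-11/3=-3.67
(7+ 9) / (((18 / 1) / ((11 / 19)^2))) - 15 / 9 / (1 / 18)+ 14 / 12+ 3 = -165929 / 6498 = -25.54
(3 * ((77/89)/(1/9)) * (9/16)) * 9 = 168399/1424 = 118.26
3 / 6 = 1 / 2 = 0.50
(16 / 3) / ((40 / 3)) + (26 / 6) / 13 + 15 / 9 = 12 / 5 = 2.40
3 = 3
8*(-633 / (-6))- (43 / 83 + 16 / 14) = 489399 / 581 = 842.34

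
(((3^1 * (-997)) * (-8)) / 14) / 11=11964 / 77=155.38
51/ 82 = 0.62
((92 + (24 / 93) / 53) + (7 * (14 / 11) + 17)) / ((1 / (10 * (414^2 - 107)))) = 3650269650510 / 18073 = 201973643.03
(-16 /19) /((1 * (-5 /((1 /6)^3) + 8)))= 1 /1273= 0.00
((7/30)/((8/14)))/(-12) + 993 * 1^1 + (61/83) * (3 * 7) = 120523933/119520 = 1008.40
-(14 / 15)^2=-196 / 225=-0.87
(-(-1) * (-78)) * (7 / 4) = -273 / 2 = -136.50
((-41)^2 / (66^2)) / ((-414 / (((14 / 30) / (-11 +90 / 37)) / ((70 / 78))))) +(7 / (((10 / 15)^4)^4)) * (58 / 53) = 15611103907971241193 / 3102582229401600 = 5031.65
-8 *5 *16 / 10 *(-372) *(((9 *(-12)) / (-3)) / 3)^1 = 285696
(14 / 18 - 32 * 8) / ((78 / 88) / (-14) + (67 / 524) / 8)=741434848 / 137493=5392.53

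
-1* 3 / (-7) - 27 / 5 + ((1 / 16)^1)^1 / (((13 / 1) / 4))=-9013 / 1820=-4.95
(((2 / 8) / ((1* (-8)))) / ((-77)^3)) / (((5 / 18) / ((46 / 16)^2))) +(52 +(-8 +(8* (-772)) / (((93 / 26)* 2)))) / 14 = -12721732482667 / 217382753280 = -58.52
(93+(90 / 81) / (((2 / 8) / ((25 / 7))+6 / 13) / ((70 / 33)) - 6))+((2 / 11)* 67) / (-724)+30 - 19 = 1946095637153 / 18750334086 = 103.79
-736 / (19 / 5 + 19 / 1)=-1840 / 57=-32.28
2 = 2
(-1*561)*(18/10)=-5049/5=-1009.80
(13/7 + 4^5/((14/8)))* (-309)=-181383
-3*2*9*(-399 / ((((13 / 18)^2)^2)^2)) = 237436070570496 / 815730721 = 291071.63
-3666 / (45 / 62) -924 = -89624 / 15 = -5974.93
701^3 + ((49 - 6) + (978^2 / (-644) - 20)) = 55459772843 / 161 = 344470638.78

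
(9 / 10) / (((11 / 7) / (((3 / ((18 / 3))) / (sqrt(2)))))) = 63* sqrt(2) / 440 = 0.20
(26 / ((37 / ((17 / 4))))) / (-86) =-221 / 6364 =-0.03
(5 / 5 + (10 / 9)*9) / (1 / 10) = 110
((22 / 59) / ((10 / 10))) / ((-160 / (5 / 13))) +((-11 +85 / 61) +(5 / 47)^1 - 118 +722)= 20916745695 / 35183824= 594.50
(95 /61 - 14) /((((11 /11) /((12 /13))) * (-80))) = 2277 /15860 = 0.14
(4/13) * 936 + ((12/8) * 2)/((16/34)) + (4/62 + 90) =95341/248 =384.44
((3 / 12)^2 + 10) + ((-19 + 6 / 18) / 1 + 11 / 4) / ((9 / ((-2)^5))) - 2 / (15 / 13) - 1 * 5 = 129431 / 2160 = 59.92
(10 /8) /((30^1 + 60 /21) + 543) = 35 /16124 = 0.00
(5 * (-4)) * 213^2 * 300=-272214000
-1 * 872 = -872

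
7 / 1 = 7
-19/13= -1.46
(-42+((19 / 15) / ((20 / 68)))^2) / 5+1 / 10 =-4.59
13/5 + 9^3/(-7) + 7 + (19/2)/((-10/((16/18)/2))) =-29914/315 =-94.97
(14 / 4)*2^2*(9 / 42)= 3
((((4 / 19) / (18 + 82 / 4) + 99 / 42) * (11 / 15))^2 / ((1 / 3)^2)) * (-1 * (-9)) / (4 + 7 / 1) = 430106121 / 19457900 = 22.10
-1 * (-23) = 23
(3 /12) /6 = 1 /24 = 0.04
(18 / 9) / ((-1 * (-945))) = 2 / 945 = 0.00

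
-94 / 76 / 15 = -47 / 570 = -0.08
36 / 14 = 18 / 7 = 2.57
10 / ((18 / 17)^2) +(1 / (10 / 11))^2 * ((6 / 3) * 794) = 7818119 / 4050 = 1930.40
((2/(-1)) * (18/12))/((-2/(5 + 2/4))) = 33/4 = 8.25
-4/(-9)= 4/9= 0.44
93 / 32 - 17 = -451 / 32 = -14.09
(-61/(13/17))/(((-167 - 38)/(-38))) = -39406/2665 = -14.79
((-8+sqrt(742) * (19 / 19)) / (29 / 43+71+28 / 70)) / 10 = -43 / 3874+43 * sqrt(742) / 30992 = 0.03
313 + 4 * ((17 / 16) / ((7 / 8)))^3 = 219631 / 686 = 320.16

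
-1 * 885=-885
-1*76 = -76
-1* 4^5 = -1024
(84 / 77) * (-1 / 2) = -6 / 11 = -0.55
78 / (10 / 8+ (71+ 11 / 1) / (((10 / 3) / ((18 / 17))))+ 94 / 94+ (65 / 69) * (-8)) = 1829880 / 487049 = 3.76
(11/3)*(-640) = -7040/3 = -2346.67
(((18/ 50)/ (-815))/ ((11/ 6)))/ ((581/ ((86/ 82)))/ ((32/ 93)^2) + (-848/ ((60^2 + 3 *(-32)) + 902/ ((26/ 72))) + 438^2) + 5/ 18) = -69569943552/ 56745573030548496875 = -0.00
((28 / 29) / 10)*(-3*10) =-2.90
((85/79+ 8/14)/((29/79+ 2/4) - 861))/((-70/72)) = 65592/33295745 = 0.00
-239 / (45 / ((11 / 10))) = -2629 / 450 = -5.84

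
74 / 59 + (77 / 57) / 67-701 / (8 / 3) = -471552871 / 1802568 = -261.60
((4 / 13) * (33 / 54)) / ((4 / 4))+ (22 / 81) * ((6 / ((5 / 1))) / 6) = 1276 / 5265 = 0.24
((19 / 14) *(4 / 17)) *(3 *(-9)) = -8.62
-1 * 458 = -458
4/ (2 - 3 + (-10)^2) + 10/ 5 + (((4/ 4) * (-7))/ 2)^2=5659/ 396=14.29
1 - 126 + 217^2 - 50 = 46914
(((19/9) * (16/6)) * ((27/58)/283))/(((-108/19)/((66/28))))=-3971/1034082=-0.00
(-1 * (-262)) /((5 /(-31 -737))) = -201216 /5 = -40243.20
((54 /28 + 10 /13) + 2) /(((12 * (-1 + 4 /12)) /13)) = -855 /112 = -7.63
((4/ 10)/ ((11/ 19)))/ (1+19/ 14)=532/ 1815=0.29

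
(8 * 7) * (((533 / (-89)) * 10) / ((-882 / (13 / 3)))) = 277160 / 16821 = 16.48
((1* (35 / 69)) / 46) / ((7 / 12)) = 10 / 529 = 0.02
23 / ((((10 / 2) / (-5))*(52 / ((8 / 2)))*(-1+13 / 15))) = 345 / 26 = 13.27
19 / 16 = 1.19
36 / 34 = 18 / 17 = 1.06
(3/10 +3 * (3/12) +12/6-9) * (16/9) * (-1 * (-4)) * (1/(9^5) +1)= -22486240/531441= -42.31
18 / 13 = 1.38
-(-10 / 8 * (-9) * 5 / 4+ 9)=-369 / 16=-23.06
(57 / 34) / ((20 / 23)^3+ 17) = 231173 / 2434842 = 0.09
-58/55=-1.05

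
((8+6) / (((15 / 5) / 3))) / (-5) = -14 / 5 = -2.80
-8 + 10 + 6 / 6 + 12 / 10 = 21 / 5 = 4.20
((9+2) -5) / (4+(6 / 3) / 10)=10 / 7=1.43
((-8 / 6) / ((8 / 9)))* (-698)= 1047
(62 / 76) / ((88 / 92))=0.85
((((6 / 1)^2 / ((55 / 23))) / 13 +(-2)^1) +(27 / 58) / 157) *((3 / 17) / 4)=-16387521 / 442733720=-0.04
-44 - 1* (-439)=395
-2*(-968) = 1936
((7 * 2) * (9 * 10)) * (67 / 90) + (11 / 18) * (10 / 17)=143569 / 153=938.36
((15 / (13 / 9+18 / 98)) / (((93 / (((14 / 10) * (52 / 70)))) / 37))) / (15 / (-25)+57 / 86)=2026934 / 33387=60.71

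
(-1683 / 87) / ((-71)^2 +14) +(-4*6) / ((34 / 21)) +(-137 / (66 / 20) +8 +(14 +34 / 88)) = -3723395113 / 109653060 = -33.96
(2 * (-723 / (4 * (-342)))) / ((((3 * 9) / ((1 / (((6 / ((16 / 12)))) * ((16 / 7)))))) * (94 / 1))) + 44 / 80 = 114583907 / 208319040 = 0.55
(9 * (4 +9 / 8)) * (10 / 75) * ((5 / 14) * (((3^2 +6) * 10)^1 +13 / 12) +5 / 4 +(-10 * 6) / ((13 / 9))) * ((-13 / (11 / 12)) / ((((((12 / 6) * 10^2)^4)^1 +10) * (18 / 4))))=-34973 / 211200001320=-0.00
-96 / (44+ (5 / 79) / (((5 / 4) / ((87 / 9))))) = -1422 / 659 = -2.16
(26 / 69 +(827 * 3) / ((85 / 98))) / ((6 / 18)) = 16778732 / 1955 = 8582.47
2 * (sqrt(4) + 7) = 18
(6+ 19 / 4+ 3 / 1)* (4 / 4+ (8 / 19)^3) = 405405 / 27436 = 14.78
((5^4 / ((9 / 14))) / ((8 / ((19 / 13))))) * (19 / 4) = 1579375 / 1872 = 843.68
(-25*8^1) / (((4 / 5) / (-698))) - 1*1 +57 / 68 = 11865989 / 68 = 174499.84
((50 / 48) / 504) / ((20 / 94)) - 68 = -1644821 / 24192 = -67.99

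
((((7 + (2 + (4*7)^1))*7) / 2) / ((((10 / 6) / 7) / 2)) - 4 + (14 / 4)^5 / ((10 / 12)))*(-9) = -246825 / 16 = -15426.56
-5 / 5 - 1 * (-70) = 69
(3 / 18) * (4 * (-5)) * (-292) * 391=1141720 / 3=380573.33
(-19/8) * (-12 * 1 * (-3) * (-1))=171/2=85.50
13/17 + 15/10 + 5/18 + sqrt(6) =sqrt(6) + 389/153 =4.99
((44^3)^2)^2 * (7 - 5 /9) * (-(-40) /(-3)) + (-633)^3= -122157490602130854043219 /27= -4524351503782624223822.93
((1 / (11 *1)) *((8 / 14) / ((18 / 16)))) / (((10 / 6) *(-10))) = -16 / 5775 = -0.00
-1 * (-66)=66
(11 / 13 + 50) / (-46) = -661 / 598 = -1.11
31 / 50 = 0.62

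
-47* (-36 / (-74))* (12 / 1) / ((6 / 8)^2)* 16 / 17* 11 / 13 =-3176448 / 8177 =-388.46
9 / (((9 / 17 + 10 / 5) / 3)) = 459 / 43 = 10.67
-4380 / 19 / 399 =-0.58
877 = 877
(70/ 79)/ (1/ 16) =1120/ 79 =14.18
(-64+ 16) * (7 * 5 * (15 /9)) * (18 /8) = -6300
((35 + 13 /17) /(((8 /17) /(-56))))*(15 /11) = -5803.64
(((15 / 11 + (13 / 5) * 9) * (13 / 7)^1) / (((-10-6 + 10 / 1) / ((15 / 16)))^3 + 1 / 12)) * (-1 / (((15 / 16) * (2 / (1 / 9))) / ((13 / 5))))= 2455232 / 90804021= 0.03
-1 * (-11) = 11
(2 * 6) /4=3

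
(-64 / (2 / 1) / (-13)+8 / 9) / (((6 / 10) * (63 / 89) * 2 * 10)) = 1246 / 3159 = 0.39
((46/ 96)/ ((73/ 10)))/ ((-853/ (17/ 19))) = -1955/ 28394664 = -0.00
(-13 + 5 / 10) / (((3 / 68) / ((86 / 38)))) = -36550 / 57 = -641.23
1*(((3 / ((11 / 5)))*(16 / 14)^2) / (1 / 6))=5760 / 539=10.69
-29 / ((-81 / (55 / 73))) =1595 / 5913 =0.27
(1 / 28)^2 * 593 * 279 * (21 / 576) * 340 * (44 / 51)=2256.84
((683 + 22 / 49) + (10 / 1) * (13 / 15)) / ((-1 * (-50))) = 13.84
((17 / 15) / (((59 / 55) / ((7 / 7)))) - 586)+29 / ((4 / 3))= -398741 / 708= -563.19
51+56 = 107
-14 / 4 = -7 / 2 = -3.50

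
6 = 6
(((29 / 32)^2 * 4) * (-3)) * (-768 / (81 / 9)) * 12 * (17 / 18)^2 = 243049 / 27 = 9001.81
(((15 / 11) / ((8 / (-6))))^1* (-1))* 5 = 225 / 44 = 5.11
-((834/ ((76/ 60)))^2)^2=-24492281300010000/ 130321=-187938101303.78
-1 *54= -54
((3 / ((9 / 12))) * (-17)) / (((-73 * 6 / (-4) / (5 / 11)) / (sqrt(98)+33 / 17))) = -4760 * sqrt(2) / 2409 - 40 / 73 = -3.34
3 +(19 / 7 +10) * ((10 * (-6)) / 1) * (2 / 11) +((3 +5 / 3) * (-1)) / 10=-157274 / 1155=-136.17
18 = 18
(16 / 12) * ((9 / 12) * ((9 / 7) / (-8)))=-9 / 56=-0.16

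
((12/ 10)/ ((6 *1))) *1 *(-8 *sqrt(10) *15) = -24 *sqrt(10) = -75.89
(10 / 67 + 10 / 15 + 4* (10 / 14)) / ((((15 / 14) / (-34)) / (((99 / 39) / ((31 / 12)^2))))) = -185551872 / 4185155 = -44.34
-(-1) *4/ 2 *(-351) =-702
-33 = -33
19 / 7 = 2.71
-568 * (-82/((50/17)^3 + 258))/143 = 114413944/99567611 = 1.15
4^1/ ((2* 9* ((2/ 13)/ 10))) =130/ 9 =14.44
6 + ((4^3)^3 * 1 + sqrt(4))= 262152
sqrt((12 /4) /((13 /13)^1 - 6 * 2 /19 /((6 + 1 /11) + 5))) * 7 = 12.49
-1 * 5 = -5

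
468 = 468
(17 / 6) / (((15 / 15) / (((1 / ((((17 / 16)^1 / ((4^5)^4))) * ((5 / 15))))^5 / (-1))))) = -68242365001225056980250881939018440142644021819555824092793513443328 / 83521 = -817068342108272853297384900000000000000000000000000000000000000.00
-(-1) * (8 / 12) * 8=16 / 3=5.33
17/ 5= 3.40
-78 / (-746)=39 / 373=0.10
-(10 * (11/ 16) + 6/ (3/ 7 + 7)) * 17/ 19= -13583/ 1976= -6.87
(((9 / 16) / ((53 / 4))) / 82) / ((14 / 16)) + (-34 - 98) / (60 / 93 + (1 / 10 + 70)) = -12698709 / 6808009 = -1.87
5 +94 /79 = 489 /79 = 6.19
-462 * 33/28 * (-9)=9801/2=4900.50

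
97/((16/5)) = 485/16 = 30.31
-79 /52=-1.52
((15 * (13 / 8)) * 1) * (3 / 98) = 585 / 784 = 0.75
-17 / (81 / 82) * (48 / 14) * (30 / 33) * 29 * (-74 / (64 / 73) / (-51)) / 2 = -16057445 / 12474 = -1287.27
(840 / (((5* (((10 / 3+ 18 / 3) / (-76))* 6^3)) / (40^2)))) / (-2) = 5066.67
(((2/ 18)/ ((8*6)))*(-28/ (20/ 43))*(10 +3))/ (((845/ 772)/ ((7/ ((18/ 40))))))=-406651/ 15795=-25.75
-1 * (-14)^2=-196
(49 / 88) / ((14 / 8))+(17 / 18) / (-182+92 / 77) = 862687 / 2756556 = 0.31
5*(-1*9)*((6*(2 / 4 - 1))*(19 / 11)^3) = 925965 / 1331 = 695.69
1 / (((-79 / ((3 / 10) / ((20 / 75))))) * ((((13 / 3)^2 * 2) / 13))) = -81 / 16432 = -0.00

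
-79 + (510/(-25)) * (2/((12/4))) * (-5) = -11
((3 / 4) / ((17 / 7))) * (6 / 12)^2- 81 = -80.92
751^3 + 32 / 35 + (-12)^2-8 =14824771077 / 35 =423564887.91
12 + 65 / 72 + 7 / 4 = 1055 / 72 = 14.65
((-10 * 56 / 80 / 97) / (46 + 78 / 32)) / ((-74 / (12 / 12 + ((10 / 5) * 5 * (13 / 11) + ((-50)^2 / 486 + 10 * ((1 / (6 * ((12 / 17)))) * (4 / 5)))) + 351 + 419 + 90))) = 131703152 / 7434882675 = 0.02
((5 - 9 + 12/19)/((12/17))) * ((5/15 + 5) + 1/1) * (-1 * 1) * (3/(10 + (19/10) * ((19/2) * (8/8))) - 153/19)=-451696/1881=-240.14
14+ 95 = 109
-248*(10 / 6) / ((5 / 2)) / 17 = -496 / 51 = -9.73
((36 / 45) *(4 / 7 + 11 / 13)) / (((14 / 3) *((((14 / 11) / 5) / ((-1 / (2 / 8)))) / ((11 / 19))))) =-187308 / 84721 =-2.21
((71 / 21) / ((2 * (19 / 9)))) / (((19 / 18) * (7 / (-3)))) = -5751 / 17689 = -0.33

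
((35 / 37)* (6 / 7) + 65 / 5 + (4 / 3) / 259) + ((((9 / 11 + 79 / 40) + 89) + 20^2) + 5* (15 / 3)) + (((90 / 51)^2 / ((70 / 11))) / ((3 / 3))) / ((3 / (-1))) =52409827517 / 98803320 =530.45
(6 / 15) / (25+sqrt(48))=10 / 577 - 8 * sqrt(3) / 2885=0.01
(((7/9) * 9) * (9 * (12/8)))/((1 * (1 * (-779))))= -189/1558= -0.12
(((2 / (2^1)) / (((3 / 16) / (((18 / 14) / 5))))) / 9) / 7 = 16 / 735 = 0.02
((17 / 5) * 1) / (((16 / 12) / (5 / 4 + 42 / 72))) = 187 / 40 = 4.68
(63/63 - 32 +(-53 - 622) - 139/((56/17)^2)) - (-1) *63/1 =-2056619/3136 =-655.81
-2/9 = -0.22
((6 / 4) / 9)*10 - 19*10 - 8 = -589 / 3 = -196.33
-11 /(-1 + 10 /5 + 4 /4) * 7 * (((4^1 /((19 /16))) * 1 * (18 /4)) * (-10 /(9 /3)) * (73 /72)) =112420 /57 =1972.28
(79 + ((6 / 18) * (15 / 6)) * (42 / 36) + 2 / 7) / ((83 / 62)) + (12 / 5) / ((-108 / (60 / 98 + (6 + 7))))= 7277801 / 122010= 59.65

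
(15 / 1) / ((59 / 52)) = 780 / 59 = 13.22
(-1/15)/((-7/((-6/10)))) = -1/175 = -0.01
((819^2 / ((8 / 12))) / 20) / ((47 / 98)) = 98601867 / 940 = 104895.60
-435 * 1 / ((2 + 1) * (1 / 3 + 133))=-87 / 80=-1.09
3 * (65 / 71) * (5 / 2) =975 / 142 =6.87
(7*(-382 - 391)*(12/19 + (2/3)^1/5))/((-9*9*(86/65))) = 7667387/198531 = 38.62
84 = 84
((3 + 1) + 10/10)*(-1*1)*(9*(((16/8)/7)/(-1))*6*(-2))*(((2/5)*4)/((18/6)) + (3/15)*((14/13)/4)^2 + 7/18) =-170970/1183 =-144.52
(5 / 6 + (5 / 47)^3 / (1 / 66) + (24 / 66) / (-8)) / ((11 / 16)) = 47546368 / 37687749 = 1.26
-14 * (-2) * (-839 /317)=-23492 /317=-74.11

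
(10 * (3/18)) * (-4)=-6.67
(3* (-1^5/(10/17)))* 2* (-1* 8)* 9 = 3672/5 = 734.40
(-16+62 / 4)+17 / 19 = 15 / 38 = 0.39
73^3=389017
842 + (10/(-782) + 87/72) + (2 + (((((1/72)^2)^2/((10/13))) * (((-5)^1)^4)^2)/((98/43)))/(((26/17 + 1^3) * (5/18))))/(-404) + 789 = 75447097664246557/46224441704448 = 1632.19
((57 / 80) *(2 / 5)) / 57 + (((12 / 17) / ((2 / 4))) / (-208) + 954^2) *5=201135634721 / 44200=4550579.97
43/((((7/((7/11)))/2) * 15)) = 0.52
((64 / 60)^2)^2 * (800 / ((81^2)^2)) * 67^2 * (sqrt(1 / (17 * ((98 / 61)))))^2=287130517504 / 72612285150825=0.00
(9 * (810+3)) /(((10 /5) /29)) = 212193 /2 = 106096.50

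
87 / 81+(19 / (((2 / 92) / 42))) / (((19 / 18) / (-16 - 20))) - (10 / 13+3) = -439430482 / 351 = -1251938.70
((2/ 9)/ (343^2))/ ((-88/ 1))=-1/ 46589004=-0.00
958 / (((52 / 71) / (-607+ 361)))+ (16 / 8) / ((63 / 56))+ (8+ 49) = -37641086 / 117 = -321718.68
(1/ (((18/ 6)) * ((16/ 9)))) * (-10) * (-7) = 105/ 8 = 13.12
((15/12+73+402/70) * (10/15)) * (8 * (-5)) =-14932/7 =-2133.14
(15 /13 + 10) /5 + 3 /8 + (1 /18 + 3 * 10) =30571 /936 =32.66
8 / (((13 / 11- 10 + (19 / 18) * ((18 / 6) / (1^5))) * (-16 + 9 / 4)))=192 / 1865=0.10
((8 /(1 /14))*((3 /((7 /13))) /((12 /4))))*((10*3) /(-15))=-416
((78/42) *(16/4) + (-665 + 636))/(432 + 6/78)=-1963/39319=-0.05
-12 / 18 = -2 / 3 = -0.67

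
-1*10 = -10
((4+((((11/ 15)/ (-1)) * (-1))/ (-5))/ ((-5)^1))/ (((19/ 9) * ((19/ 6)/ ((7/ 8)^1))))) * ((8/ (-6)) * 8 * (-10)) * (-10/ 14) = -72528/ 1805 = -40.18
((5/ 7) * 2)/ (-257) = -10/ 1799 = -0.01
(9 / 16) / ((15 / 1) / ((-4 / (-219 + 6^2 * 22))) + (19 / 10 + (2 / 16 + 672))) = -15 / 39326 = -0.00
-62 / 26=-31 / 13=-2.38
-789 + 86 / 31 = -24373 / 31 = -786.23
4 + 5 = 9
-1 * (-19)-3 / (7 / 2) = 127 / 7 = 18.14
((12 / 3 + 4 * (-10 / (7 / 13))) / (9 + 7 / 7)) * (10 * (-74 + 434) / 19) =-1331.73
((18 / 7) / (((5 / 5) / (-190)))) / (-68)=855 / 119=7.18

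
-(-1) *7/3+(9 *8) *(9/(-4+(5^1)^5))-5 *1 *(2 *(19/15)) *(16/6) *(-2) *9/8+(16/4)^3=1334611/9363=142.54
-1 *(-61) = 61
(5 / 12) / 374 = 5 / 4488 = 0.00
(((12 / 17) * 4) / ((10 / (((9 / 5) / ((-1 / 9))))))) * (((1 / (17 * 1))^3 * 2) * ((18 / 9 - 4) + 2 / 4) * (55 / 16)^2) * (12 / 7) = 264627 / 4677176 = 0.06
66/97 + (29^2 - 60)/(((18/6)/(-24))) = -605990/97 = -6247.32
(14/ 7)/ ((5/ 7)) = 14/ 5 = 2.80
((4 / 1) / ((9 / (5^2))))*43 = 4300 / 9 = 477.78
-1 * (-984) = 984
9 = 9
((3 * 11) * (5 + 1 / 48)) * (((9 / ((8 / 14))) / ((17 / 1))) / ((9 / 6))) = 55671 / 544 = 102.34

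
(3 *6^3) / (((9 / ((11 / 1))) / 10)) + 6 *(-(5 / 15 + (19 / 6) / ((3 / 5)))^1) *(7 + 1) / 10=118396 / 15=7893.07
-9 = -9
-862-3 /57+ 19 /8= -130671 /152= -859.68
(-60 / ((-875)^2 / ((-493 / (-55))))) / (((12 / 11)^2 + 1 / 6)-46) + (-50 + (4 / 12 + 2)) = -3548496906757 / 74444015625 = -47.67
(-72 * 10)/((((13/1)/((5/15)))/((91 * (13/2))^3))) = -3820604970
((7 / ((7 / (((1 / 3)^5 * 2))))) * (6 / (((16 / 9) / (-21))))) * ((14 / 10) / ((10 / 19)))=-931 / 600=-1.55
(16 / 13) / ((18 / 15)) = 40 / 39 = 1.03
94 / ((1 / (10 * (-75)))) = -70500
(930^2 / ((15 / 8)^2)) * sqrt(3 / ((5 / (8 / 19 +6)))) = 246016 * sqrt(34770) / 95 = 482883.20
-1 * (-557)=557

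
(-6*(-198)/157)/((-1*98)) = -594/7693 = -0.08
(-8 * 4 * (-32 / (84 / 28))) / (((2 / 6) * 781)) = 1024 / 781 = 1.31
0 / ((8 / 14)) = 0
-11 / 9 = -1.22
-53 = -53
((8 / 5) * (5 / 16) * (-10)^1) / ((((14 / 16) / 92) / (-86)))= 45211.43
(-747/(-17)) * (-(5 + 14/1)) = -14193/17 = -834.88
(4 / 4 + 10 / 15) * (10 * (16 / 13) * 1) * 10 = 8000 / 39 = 205.13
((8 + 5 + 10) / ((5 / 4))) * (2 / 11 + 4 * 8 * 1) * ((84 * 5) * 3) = 8207136 / 11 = 746103.27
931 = 931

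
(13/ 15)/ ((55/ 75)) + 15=178/ 11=16.18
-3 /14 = -0.21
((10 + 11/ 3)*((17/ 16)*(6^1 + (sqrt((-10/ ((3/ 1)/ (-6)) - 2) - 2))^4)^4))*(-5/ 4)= -1026332224685/ 12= -85527685390.42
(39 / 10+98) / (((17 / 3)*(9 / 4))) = 2038 / 255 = 7.99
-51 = -51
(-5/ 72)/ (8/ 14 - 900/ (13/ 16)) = 455/ 7253856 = 0.00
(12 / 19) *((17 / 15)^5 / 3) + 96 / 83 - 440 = -525058632476 / 1197534375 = -438.45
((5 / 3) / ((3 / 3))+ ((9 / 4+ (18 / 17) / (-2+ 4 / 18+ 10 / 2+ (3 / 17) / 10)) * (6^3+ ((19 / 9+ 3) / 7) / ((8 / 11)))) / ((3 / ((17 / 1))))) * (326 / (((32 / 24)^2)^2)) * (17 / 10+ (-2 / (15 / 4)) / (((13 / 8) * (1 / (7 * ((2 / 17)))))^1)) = 2097920350892583 / 4487155712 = 467539.01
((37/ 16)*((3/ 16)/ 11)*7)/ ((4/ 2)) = 777/ 5632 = 0.14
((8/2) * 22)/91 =88/91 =0.97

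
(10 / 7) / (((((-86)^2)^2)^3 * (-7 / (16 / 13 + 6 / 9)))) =-185 / 78195562960454434306366464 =-0.00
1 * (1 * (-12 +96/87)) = -316/29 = -10.90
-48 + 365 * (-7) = -2603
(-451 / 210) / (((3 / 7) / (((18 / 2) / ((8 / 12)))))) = -1353 / 20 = -67.65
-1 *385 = -385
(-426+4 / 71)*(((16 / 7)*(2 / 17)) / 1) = -967744 / 8449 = -114.54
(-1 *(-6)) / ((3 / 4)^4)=18.96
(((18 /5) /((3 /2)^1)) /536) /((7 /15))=9 /938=0.01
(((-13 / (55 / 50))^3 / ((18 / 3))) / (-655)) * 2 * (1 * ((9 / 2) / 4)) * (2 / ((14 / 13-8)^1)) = -142805 / 523083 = -0.27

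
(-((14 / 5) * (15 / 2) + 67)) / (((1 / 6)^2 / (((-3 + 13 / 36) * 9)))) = 75240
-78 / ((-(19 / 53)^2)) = 219102 / 361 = 606.93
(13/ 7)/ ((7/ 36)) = 468/ 49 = 9.55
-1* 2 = -2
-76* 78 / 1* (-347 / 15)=137134.40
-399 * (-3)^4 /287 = -4617 /41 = -112.61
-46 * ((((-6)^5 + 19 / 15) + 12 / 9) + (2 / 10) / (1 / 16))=1787146 / 5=357429.20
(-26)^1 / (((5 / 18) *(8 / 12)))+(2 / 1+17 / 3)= -1991 / 15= -132.73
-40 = -40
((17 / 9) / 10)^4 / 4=83521 / 262440000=0.00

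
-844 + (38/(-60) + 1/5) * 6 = -4233/5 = -846.60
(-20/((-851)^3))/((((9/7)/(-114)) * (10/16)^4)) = -4358144/231110644125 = -0.00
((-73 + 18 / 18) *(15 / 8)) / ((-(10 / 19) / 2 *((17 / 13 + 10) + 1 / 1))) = 6669 / 160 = 41.68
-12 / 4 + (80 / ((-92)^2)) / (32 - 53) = -33332 / 11109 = -3.00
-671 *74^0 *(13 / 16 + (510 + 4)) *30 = -82905405 / 8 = -10363175.62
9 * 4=36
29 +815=844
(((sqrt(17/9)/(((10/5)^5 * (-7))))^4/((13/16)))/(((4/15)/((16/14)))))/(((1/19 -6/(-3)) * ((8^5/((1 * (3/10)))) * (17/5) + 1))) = 5491/559951768867405824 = 0.00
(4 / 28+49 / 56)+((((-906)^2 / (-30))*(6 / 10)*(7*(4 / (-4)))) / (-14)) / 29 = -11450379 / 40600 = -282.03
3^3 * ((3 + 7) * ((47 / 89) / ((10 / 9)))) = 11421 / 89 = 128.33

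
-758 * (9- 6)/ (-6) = 379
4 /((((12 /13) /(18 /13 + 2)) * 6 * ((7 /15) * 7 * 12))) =55 /882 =0.06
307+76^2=6083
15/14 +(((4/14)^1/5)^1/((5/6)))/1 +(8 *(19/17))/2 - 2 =3069/850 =3.61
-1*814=-814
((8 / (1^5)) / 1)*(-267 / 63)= -33.90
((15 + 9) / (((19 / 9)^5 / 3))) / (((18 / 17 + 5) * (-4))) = -18068994 / 255038197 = -0.07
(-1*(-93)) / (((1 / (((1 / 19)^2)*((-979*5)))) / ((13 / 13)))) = -455235 / 361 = -1261.04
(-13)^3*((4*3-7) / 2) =-10985 / 2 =-5492.50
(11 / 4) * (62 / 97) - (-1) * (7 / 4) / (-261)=177323 / 101268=1.75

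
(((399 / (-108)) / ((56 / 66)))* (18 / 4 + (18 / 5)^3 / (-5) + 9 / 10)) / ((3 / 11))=627627 / 10000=62.76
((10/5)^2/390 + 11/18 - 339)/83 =-395903/97110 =-4.08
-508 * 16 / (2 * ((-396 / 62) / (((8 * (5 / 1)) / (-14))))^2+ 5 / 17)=-6639356800 / 8404483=-789.98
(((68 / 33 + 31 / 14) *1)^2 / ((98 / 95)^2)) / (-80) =-7040628125 / 32798658816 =-0.21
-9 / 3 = -3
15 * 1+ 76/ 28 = 124/ 7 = 17.71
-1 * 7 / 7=-1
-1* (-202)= 202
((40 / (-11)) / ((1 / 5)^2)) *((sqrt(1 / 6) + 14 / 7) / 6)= -1000 / 33- 250 *sqrt(6) / 99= -36.49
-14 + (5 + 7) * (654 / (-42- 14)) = -1079 / 7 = -154.14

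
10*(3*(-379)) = -11370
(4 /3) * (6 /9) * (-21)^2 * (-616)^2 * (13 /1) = 1933707776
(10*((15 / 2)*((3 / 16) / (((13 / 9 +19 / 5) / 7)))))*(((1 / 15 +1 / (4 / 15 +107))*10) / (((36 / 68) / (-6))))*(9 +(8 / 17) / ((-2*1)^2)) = -1119313125 / 759448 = -1473.85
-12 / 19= -0.63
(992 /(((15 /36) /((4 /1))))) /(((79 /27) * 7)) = 464.97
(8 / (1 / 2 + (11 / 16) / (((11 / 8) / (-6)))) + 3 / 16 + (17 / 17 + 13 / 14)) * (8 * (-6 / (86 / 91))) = 23673 / 430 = 55.05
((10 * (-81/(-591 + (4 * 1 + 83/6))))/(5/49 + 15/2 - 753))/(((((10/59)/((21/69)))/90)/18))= -31865989680/5777956753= -5.52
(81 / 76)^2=6561 / 5776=1.14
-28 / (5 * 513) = -28 / 2565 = -0.01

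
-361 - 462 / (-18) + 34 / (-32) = -16147 / 48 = -336.40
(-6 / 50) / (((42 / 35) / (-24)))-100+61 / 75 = -7259 / 75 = -96.79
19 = 19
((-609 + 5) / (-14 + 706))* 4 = -3.49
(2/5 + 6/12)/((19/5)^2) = 45/722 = 0.06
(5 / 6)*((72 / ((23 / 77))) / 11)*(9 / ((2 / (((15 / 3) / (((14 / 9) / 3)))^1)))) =18225 / 23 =792.39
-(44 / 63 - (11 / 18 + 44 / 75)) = 1573 / 3150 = 0.50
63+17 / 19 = 1214 / 19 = 63.89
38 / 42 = 19 / 21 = 0.90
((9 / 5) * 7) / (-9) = -7 / 5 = -1.40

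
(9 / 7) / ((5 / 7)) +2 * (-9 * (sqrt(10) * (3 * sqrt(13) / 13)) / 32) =9 / 5 -27 * sqrt(130) / 208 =0.32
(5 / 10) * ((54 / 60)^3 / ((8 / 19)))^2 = 191850201 / 128000000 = 1.50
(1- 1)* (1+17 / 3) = 0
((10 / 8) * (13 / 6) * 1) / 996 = 65 / 23904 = 0.00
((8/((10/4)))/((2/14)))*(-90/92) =-504/23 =-21.91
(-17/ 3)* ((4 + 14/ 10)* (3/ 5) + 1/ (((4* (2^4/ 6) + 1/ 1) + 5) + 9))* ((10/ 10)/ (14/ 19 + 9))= -679592/ 356125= -1.91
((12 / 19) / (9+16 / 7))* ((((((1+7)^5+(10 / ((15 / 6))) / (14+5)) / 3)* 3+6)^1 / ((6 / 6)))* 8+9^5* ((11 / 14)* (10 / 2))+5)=788706330 / 28519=27655.47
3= 3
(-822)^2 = 675684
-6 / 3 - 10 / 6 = -11 / 3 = -3.67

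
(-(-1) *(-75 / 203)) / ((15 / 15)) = -75 / 203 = -0.37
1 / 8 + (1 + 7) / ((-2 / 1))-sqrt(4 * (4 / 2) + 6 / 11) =-31 / 8-sqrt(1034) / 11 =-6.80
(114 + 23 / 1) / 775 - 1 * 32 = -24663 / 775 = -31.82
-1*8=-8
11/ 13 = 0.85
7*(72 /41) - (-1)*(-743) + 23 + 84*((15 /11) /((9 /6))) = -284736 /451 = -631.34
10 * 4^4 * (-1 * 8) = -20480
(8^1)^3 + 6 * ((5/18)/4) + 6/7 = 43115/84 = 513.27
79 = 79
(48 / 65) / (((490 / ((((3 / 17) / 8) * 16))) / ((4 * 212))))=122112 / 270725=0.45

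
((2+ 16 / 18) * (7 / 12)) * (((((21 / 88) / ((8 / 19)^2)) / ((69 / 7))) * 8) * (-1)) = -1609699 / 874368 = -1.84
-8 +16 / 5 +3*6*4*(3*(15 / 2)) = 8076 / 5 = 1615.20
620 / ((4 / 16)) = 2480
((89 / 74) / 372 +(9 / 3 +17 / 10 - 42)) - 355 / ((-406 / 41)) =-1.45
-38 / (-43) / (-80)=-19 / 1720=-0.01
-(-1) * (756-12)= 744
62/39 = 1.59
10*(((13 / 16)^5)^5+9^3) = 4620621719881970502538813337293985 / 633825300114114700748351602688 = 7290.06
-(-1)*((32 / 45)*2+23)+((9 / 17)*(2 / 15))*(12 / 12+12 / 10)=94009 / 3825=24.58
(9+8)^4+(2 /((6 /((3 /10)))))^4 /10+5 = 8352600001 /100000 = 83526.00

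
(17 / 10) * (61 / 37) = 1037 / 370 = 2.80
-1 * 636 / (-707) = 636 / 707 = 0.90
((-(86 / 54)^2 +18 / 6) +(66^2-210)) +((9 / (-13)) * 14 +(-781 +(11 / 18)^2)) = 127224737 / 37908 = 3356.14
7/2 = 3.50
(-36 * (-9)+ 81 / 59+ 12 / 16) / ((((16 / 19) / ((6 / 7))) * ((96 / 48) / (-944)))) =-626715 / 4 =-156678.75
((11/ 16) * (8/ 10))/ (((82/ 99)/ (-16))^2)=1724976/ 8405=205.23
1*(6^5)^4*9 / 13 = 32905425960566784 / 13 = 2531186612351291.08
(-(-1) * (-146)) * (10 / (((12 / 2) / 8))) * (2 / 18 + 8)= -426320 / 27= -15789.63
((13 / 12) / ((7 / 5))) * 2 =65 / 42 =1.55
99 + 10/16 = 99.62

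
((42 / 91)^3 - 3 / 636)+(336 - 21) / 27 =16432525 / 1397292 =11.76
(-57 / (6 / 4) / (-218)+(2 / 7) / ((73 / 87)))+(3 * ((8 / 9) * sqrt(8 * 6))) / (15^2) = 32 * sqrt(3) / 675+28675 / 55699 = 0.60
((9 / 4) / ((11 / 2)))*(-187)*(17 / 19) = -2601 / 38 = -68.45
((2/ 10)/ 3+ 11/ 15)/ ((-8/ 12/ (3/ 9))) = -2/ 5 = -0.40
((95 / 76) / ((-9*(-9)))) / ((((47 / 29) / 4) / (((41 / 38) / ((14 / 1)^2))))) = 5945 / 28354536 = 0.00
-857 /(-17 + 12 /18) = 2571 /49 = 52.47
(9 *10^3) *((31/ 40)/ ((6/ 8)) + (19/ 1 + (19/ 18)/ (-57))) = 540400/ 3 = 180133.33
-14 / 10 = -7 / 5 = -1.40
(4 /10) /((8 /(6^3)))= 54 /5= 10.80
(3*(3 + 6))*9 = 243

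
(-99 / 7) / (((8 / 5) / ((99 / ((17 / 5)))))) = -257.38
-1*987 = -987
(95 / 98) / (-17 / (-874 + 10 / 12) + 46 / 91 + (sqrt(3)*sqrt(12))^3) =99541 / 22233736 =0.00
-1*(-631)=631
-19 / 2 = -9.50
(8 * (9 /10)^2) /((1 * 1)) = 162 /25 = 6.48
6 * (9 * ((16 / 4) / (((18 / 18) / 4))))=864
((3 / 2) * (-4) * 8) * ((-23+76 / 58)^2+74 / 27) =-171912656 / 7569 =-22712.73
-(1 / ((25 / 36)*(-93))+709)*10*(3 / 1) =-3296778 / 155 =-21269.54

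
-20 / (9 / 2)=-40 / 9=-4.44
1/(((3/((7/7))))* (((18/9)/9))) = 3/2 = 1.50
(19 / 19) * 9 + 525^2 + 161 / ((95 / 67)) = 26196017 / 95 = 275747.55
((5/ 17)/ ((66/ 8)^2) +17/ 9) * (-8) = -93464/ 6171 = -15.15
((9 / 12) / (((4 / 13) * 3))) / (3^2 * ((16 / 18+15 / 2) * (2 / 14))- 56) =-91 / 5064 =-0.02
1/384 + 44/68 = 4241/6528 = 0.65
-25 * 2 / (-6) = 25 / 3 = 8.33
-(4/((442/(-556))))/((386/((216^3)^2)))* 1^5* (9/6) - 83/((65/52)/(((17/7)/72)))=53361632432658951337/26871390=1985815859643.25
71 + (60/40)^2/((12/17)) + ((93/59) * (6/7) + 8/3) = 1550341/19824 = 78.21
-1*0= 0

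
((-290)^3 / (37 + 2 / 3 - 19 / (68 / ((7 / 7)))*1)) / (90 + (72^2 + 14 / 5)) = -3153750 / 25511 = -123.62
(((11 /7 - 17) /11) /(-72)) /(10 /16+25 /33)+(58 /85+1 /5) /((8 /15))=579771 /347480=1.67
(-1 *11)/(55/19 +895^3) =-209/13621430180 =-0.00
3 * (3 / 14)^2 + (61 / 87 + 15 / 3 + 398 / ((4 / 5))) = 503.34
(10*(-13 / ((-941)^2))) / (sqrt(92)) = -65*sqrt(23) / 20366063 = -0.00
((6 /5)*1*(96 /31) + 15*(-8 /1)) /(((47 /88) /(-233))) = 369564096 /7285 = 50729.46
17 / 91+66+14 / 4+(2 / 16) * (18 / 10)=254479 / 3640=69.91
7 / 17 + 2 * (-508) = -17265 / 17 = -1015.59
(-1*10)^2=100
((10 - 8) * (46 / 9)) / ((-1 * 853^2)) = -92 / 6548481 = -0.00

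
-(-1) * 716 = 716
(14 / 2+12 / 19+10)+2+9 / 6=803 / 38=21.13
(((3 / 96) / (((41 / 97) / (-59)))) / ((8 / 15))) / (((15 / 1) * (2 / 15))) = -4.09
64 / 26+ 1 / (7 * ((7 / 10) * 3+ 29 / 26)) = 47661 / 19019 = 2.51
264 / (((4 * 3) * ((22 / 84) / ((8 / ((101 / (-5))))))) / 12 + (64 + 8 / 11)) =4878720 / 1183939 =4.12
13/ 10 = 1.30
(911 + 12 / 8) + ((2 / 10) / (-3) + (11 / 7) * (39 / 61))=11701141 / 12810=913.44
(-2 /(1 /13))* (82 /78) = -82 /3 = -27.33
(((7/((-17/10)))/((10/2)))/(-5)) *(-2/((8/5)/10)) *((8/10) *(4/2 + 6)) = -224/17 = -13.18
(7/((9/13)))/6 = 91/54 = 1.69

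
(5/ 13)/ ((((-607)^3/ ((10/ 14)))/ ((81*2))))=-4050/ 20352017413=-0.00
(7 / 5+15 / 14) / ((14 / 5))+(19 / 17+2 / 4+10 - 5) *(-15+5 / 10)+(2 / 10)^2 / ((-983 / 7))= -1946247531 / 20470975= -95.07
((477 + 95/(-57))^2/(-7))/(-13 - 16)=2033476/1827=1113.01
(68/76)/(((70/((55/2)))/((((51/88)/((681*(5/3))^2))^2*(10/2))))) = 0.00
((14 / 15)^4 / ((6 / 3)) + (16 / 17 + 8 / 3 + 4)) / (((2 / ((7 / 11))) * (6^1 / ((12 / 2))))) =24059126 / 9466875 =2.54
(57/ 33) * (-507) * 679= -6540807/ 11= -594618.82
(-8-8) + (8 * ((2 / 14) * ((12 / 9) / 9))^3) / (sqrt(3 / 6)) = -16 + 512 * sqrt(2) / 6751269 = -16.00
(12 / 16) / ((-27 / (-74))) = 37 / 18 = 2.06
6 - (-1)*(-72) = -66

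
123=123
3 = 3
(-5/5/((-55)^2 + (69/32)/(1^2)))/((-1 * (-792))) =-4/9590031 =-0.00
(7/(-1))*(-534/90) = 623/15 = 41.53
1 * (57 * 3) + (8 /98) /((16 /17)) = 33533 /196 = 171.09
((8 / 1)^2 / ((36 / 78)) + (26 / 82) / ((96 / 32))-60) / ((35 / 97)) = 939833 / 4305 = 218.31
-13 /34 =-0.38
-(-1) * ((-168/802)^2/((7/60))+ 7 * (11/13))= 13167917/2090413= 6.30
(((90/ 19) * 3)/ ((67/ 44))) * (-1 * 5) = -59400/ 1273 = -46.66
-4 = -4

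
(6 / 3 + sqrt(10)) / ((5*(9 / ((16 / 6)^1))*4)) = 4 / 135 + 2*sqrt(10) / 135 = 0.08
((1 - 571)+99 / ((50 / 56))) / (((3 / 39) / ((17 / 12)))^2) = -93432833 / 600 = -155721.39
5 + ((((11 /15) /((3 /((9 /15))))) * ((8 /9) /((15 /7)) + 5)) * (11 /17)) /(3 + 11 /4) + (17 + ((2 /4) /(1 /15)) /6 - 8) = 14288623 /931500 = 15.34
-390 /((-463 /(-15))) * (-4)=23400 /463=50.54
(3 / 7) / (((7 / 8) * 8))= 0.06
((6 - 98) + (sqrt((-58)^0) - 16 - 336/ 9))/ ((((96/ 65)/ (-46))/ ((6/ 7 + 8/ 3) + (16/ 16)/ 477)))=7621074955/ 480816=15850.29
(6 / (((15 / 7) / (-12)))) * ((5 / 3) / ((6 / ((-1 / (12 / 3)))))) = 7 / 3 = 2.33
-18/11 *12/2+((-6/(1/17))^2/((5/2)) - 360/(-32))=915867/220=4163.03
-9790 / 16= -4895 / 8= -611.88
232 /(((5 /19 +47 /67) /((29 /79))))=2141186 /24253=88.29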